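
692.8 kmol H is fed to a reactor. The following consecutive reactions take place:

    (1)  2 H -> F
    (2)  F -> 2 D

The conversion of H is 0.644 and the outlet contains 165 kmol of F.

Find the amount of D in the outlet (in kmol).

116 kmol

Conversion of H: H consumed = 2ξ₁ = 0.644 × 692.8 → ξ₁ = 223.1 kmol.
F balance: n_F = 0 + 1ξ₁ − 1ξ₂ = 165 → ξ₂ = (1·223.1 − 165)/1 = 58.08 kmol.
Outlet amounts (n = n₀ + Σ ν·ξ):
  H: 692.8 − 2(223.1) = 246.6
  F: 0 + 1(223.1) − 1(58.08) = 165
  D: 0 + 2(58.08) = 116.2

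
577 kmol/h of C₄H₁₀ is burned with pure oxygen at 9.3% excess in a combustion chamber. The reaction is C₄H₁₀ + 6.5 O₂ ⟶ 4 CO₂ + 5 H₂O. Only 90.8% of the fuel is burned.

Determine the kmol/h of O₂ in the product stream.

694 kmol/h

Stoichiometric O₂ = 6.5 × 577 = 3750 kmol/h; O₂ fed = 3750 × 1.093 = 4099 kmol/h.
Fuel reacted = 0.908 × 577 → ξ = 523.9 kmol/h.
Outlet (n = n₀ + ν ξ):
  C₄H₁₀: 577 − 1(523.9) = 53.08
  O₂: 4099 − 6.5(523.9) = 693.8
  CO₂: 0 + 4(523.9) = 2096
  H₂O: 0 + 5(523.9) = 2620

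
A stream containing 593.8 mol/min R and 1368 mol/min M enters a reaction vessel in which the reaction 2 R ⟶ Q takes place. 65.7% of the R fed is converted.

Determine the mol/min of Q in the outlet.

195 mol/min

R reacted = 0.657 × 593.8 = 390.1 mol/min; ν_R = −2, so ξ = 390.1/2 = 195.1 mol/min.
Outlet amounts (n = n₀ + ν ξ):
  R: 593.8 − 2(195.1) = 203.7
  Q: 0 + 1(195.1) = 195.1
  M: 1368 (inert)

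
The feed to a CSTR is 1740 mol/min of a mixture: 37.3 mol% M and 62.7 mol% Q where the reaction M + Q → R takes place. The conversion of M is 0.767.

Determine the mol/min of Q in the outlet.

593 mol/min

M reacted = 0.767 × 649 = 497.8 mol/min; ν_M = −1, so ξ = 497.8/1 = 497.8 mol/min.
Outlet amounts (n = n₀ + ν ξ):
  M: 649 − 1(497.8) = 151.2
  Q: 1091 − 1(497.8) = 593.2
  R: 0 + 1(497.8) = 497.8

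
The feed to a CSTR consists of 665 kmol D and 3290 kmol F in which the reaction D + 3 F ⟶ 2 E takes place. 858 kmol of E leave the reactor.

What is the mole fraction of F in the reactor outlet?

For E: n = n₀ + 2ξ → 858 = 0 + 2ξ, giving ξ = 429 kmol.
Outlet amounts (n = n₀ + ν ξ):
  D: 665 − 1(429) = 236
  F: 3290 − 3(429) = 2003
  E: 0 + 2(429) = 858
Total out = 3097 kmol; y_F = 2003 / 3097 = 0.6468.

0.647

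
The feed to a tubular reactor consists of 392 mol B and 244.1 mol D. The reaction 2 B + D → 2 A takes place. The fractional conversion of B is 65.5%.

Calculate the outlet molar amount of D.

116 mol

B reacted = 0.655 × 392 = 256.8 mol; ν_B = −2, so ξ = 256.8/2 = 128.4 mol.
Outlet amounts (n = n₀ + ν ξ):
  B: 392 − 2(128.4) = 135.2
  D: 244.1 − 1(128.4) = 115.7
  A: 0 + 2(128.4) = 256.8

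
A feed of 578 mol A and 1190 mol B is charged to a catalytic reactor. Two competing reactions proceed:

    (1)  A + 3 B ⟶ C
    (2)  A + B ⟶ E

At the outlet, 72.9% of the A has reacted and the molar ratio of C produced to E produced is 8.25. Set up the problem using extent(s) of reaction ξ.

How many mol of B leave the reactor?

Conversion of A: A consumed = 0.729 × 578 = 421.4 mol = 1ξ₁ + 1ξ₂.
Selectivity: 1ξ₁ / (1ξ₂) = 8.25 → ξ₁ = 8.25 ξ₂.
Substitute: (1·8.25 + 1) ξ₂ = 421.4 → ξ₂ = 45.55 mol, ξ₁ = 375.8 mol.
Outlet amounts (n = n₀ + Σ ν·ξ):
  A: 578 − 1(375.8) − 1(45.55) = 156.6
  B: 1190 − 3(375.8) − 1(45.55) = 17.02
  C: 0 + 1(375.8) = 375.8
  E: 0 + 1(45.55) = 45.55

17 mol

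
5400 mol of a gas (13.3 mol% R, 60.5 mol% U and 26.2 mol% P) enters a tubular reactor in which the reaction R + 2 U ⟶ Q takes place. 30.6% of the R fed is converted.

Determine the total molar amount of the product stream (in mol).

R reacted = 0.306 × 718.2 = 219.8 mol; ν_R = −1, so ξ = 219.8/1 = 219.8 mol.
Outlet amounts (n = n₀ + ν ξ):
  R: 718.2 − 1(219.8) = 498.4
  U: 3267 − 2(219.8) = 2827
  Q: 0 + 1(219.8) = 219.8
  P: 1415 (inert)
Total out = 498.4 + 2827 + 219.8 + 1415 = 4960 mol.

4960 mol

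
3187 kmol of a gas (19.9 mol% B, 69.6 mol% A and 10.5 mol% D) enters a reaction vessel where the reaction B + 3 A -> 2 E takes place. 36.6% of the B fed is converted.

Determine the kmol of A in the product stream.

1520 kmol

B reacted = 0.366 × 634.2 = 232.1 kmol; ν_B = −1, so ξ = 232.1/1 = 232.1 kmol.
Outlet amounts (n = n₀ + ν ξ):
  B: 634.2 − 1(232.1) = 402.1
  A: 2218 − 3(232.1) = 1522
  E: 0 + 2(232.1) = 464.2
  D: 334.6 (inert)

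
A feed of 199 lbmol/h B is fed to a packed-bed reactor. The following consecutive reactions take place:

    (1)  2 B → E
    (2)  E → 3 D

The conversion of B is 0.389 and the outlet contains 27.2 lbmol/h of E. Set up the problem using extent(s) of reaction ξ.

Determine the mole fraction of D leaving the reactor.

Conversion of B: B consumed = 2ξ₁ = 0.389 × 199 → ξ₁ = 38.71 lbmol/h.
E balance: n_E = 0 + 1ξ₁ − 1ξ₂ = 27.2 → ξ₂ = (1·38.71 − 27.2)/1 = 11.51 lbmol/h.
Outlet amounts (n = n₀ + Σ ν·ξ):
  B: 199 − 2(38.71) = 121.6
  E: 0 + 1(38.71) − 1(11.51) = 27.2
  D: 0 + 3(11.51) = 34.52
Total out = 183.3 lbmol/h; y_D = 34.52 / 183.3 = 0.1883.

0.188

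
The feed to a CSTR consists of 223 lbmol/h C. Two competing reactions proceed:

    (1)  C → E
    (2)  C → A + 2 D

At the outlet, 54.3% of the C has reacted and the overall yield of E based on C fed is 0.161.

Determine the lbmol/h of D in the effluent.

Yield of E: 1ξ₁ / 223 = 0.161 → ξ₁ = 35.9 lbmol/h.
Conversion of C: 1ξ₁ + 1ξ₂ = 0.543 × 223 = 121.1 → ξ₂ = 85.19 lbmol/h.
Outlet amounts (n = n₀ + Σ ν·ξ):
  C: 223 − 1(35.9) − 1(85.19) = 101.9
  E: 0 + 1(35.9) = 35.9
  A: 0 + 1(85.19) = 85.19
  D: 0 + 2(85.19) = 170.4

170 lbmol/h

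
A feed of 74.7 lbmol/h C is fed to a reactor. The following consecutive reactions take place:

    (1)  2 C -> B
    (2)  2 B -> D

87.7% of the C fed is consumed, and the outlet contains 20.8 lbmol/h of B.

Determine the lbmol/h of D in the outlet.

5.98 lbmol/h

Conversion of C: C consumed = 2ξ₁ = 0.877 × 74.7 → ξ₁ = 32.76 lbmol/h.
B balance: n_B = 0 + 1ξ₁ − 2ξ₂ = 20.8 → ξ₂ = (1·32.76 − 20.8)/2 = 5.978 lbmol/h.
Outlet amounts (n = n₀ + Σ ν·ξ):
  C: 74.7 − 2(32.76) = 9.188
  B: 0 + 1(32.76) − 2(5.978) = 20.8
  D: 0 + 1(5.978) = 5.978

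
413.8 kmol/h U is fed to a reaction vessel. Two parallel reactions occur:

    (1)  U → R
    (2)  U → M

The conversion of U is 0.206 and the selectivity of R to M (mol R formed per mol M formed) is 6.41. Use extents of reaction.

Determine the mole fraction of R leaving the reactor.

0.178

Conversion of U: U consumed = 0.206 × 413.8 = 85.24 kmol/h = 1ξ₁ + 1ξ₂.
Selectivity: 1ξ₁ / (1ξ₂) = 6.41 → ξ₁ = 6.41 ξ₂.
Substitute: (1·6.41 + 1) ξ₂ = 85.24 → ξ₂ = 11.5 kmol/h, ξ₁ = 73.74 kmol/h.
Outlet amounts (n = n₀ + Σ ν·ξ):
  U: 413.8 − 1(73.74) − 1(11.5) = 328.6
  R: 0 + 1(73.74) = 73.74
  M: 0 + 1(11.5) = 11.5
Total out = 413.8 kmol/h; y_R = 73.74 / 413.8 = 0.1782.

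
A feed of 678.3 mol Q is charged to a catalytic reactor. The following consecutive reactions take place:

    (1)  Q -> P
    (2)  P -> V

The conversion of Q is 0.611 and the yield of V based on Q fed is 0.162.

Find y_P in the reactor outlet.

Conversion of Q: Q consumed = 1ξ₁ = 0.611 × 678.3 → ξ₁ = 414.4 mol.
Yield of V: 1ξ₂ / 678.3 = 0.162 → ξ₂ = 109.9 mol.
Outlet amounts (n = n₀ + Σ ν·ξ):
  Q: 678.3 − 1(414.4) = 263.9
  P: 0 + 1(414.4) − 1(109.9) = 304.6
  V: 0 + 1(109.9) = 109.9
Total out = 678.3 mol; y_P = 304.6 / 678.3 = 0.449.

0.449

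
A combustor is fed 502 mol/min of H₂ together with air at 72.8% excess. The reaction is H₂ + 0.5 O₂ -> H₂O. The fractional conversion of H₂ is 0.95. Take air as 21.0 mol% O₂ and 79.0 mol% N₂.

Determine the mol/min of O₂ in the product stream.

Stoichiometric O₂ = 0.5 × 502 = 251 mol/min; O₂ fed = 251 × 1.728 = 433.7 mol/min.
N₂ fed = 433.7 × 79/21 = 1632 mol/min.
Fuel reacted = 0.95 × 502 → ξ = 476.9 mol/min.
Outlet (n = n₀ + ν ξ):
  H₂: 502 − 1(476.9) = 25.1
  O₂: 433.7 − 0.5(476.9) = 195.3
  N₂: 1632 (inert)
  H₂O: 0 + 1(476.9) = 476.9

195 mol/min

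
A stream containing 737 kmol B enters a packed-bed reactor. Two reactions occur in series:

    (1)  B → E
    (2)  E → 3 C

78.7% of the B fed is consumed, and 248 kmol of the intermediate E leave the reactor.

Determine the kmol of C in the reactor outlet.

Conversion of B: B consumed = 1ξ₁ = 0.787 × 737 → ξ₁ = 580 kmol.
E balance: n_E = 0 + 1ξ₁ − 1ξ₂ = 248 → ξ₂ = (1·580 − 248)/1 = 332 kmol.
Outlet amounts (n = n₀ + Σ ν·ξ):
  B: 737 − 1(580) = 157
  E: 0 + 1(580) − 1(332) = 248
  C: 0 + 3(332) = 996.1

996 kmol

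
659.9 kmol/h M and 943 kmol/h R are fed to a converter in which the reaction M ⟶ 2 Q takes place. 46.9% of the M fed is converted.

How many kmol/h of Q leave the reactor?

619 kmol/h

M reacted = 0.469 × 659.9 = 309.5 kmol/h; ν_M = −1, so ξ = 309.5/1 = 309.5 kmol/h.
Outlet amounts (n = n₀ + ν ξ):
  M: 659.9 − 1(309.5) = 350.4
  Q: 0 + 2(309.5) = 619
  R: 943 (inert)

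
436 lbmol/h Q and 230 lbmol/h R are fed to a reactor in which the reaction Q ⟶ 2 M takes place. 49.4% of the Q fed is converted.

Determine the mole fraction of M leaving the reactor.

0.489

Q reacted = 0.494 × 436 = 215.4 lbmol/h; ν_Q = −1, so ξ = 215.4/1 = 215.4 lbmol/h.
Outlet amounts (n = n₀ + ν ξ):
  Q: 436 − 1(215.4) = 220.6
  M: 0 + 2(215.4) = 430.8
  R: 230 (inert)
Total out = 881.4 lbmol/h; y_M = 430.8 / 881.4 = 0.4887.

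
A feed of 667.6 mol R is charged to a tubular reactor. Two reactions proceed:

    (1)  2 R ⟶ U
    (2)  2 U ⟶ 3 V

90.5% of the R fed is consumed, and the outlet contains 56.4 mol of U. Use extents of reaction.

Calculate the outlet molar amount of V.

369 mol

Conversion of R: R consumed = 2ξ₁ = 0.905 × 667.6 → ξ₁ = 302.1 mol.
U balance: n_U = 0 + 1ξ₁ − 2ξ₂ = 56.4 → ξ₂ = (1·302.1 − 56.4)/2 = 122.8 mol.
Outlet amounts (n = n₀ + Σ ν·ξ):
  R: 667.6 − 2(302.1) = 63.42
  U: 0 + 1(302.1) − 2(122.8) = 56.4
  V: 0 + 3(122.8) = 368.5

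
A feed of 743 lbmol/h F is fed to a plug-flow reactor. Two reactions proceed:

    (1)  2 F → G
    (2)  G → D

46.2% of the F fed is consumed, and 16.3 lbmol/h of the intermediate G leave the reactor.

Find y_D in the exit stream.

Conversion of F: F consumed = 2ξ₁ = 0.462 × 743 → ξ₁ = 171.6 lbmol/h.
G balance: n_G = 0 + 1ξ₁ − 1ξ₂ = 16.3 → ξ₂ = (1·171.6 − 16.3)/1 = 155.3 lbmol/h.
Outlet amounts (n = n₀ + Σ ν·ξ):
  F: 743 − 2(171.6) = 399.7
  G: 0 + 1(171.6) − 1(155.3) = 16.3
  D: 0 + 1(155.3) = 155.3
Total out = 571.4 lbmol/h; y_D = 155.3 / 571.4 = 0.2719.

0.272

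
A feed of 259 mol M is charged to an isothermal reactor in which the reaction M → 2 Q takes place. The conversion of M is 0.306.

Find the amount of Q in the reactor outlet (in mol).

M reacted = 0.306 × 259 = 79.25 mol; ν_M = −1, so ξ = 79.25/1 = 79.25 mol.
Outlet amounts (n = n₀ + ν ξ):
  M: 259 − 1(79.25) = 179.7
  Q: 0 + 2(79.25) = 158.5

159 mol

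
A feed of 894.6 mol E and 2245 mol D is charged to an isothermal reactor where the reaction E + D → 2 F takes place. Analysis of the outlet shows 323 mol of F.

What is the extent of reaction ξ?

For F: n = n₀ + 2ξ → 323 = 0 + 2ξ, giving ξ = 161.5 mol.
Outlet amounts (n = n₀ + ν ξ):
  E: 894.6 − 1(161.5) = 733.1
  D: 2245 − 1(161.5) = 2084
  F: 0 + 2(161.5) = 323

ξ = 162 mol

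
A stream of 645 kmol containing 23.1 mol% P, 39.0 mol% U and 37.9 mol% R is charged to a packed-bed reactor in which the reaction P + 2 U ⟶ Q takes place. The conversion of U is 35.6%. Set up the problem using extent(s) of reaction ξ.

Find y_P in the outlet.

0.188

U reacted = 0.356 × 251.6 = 89.55 kmol; ν_U = −2, so ξ = 89.55/2 = 44.78 kmol.
Outlet amounts (n = n₀ + ν ξ):
  P: 149 − 1(44.78) = 104.2
  U: 251.6 − 2(44.78) = 162
  Q: 0 + 1(44.78) = 44.78
  R: 244.5 (inert)
Total out = 555.4 kmol; y_P = 104.2 / 555.4 = 0.1876.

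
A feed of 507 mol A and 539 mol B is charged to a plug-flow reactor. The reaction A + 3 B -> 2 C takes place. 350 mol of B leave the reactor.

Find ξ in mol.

For B: n = n₀ − 3ξ → 350 = 539 − 3ξ, giving ξ = 63 mol.
Outlet amounts (n = n₀ + ν ξ):
  A: 507 − 1(63) = 444
  B: 539 − 3(63) = 350
  C: 0 + 2(63) = 126

ξ = 63 mol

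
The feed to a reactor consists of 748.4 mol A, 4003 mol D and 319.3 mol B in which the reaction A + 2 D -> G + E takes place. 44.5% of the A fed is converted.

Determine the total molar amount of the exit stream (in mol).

4740 mol

A reacted = 0.445 × 748.4 = 333 mol; ν_A = −1, so ξ = 333/1 = 333 mol.
Outlet amounts (n = n₀ + ν ξ):
  A: 748.4 − 1(333) = 415.4
  D: 4003 − 2(333) = 3337
  G: 0 + 1(333) = 333
  E: 0 + 1(333) = 333
  B: 319.3 (inert)
Total out = 415.4 + 3337 + 333 + 333 + 319.3 = 4738 mol.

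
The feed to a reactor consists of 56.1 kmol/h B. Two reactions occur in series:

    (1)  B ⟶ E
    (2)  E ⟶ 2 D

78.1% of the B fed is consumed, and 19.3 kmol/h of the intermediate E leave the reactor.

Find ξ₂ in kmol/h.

ξ₂ = 24.5 kmol/h

Conversion of B: B consumed = 1ξ₁ = 0.781 × 56.1 → ξ₁ = 43.81 kmol/h.
E balance: n_E = 0 + 1ξ₁ − 1ξ₂ = 19.3 → ξ₂ = (1·43.81 − 19.3)/1 = 24.51 kmol/h.
Outlet amounts (n = n₀ + Σ ν·ξ):
  B: 56.1 − 1(43.81) = 12.29
  E: 0 + 1(43.81) − 1(24.51) = 19.3
  D: 0 + 2(24.51) = 49.03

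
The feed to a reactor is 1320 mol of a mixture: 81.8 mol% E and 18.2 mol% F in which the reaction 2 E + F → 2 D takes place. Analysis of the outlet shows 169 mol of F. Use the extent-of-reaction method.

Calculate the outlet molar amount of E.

937 mol

For F: n = n₀ − 1ξ → 169 = 240.2 − 1ξ, giving ξ = 71.24 mol.
Outlet amounts (n = n₀ + ν ξ):
  E: 1080 − 2(71.24) = 937.3
  F: 240.2 − 1(71.24) = 169
  D: 0 + 2(71.24) = 142.5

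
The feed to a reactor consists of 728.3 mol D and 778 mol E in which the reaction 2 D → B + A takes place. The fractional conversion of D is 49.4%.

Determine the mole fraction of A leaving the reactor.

D reacted = 0.494 × 728.3 = 359.8 mol; ν_D = −2, so ξ = 359.8/2 = 179.9 mol.
Outlet amounts (n = n₀ + ν ξ):
  D: 728.3 − 2(179.9) = 368.5
  B: 0 + 1(179.9) = 179.9
  A: 0 + 1(179.9) = 179.9
  E: 778 (inert)
Total out = 1506 mol; y_A = 179.9 / 1506 = 0.1194.

0.119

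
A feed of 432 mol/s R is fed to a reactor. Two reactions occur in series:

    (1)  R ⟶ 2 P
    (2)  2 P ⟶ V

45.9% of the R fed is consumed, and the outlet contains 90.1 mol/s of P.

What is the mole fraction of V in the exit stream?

0.321

Conversion of R: R consumed = 1ξ₁ = 0.459 × 432 → ξ₁ = 198.3 mol/s.
P balance: n_P = 0 + 2ξ₁ − 2ξ₂ = 90.1 → ξ₂ = (2·198.3 − 90.1)/2 = 153.2 mol/s.
Outlet amounts (n = n₀ + Σ ν·ξ):
  R: 432 − 1(198.3) = 233.7
  P: 0 + 2(198.3) − 2(153.2) = 90.1
  V: 0 + 1(153.2) = 153.2
Total out = 477.1 mol/s; y_V = 153.2 / 477.1 = 0.3212.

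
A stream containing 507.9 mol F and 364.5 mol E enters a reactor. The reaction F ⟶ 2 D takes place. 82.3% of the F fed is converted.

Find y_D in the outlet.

0.648

F reacted = 0.823 × 507.9 = 418 mol; ν_F = −1, so ξ = 418/1 = 418 mol.
Outlet amounts (n = n₀ + ν ξ):
  F: 507.9 − 1(418) = 89.9
  D: 0 + 2(418) = 836
  E: 364.5 (inert)
Total out = 1290 mol; y_D = 836 / 1290 = 0.6479.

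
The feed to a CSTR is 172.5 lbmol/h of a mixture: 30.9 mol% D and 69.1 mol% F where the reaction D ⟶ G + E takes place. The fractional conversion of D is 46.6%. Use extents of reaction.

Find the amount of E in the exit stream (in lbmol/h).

24.8 lbmol/h

D reacted = 0.466 × 53.3 = 24.84 lbmol/h; ν_D = −1, so ξ = 24.84/1 = 24.84 lbmol/h.
Outlet amounts (n = n₀ + ν ξ):
  D: 53.3 − 1(24.84) = 28.46
  G: 0 + 1(24.84) = 24.84
  E: 0 + 1(24.84) = 24.84
  F: 119.2 (inert)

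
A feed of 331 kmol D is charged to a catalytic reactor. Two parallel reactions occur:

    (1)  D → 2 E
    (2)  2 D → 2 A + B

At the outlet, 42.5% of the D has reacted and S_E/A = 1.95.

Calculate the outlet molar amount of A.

Conversion of D: D consumed = 0.425 × 331 = 140.7 kmol = 1ξ₁ + 2ξ₂.
Selectivity: 2ξ₁ / (2ξ₂) = 1.95 → ξ₁ = 1.95 ξ₂.
Substitute: (1·1.95 + 2) ξ₂ = 140.7 → ξ₂ = 35.61 kmol, ξ₁ = 69.45 kmol.
Outlet amounts (n = n₀ + Σ ν·ξ):
  D: 331 − 1(69.45) − 2(35.61) = 190.3
  E: 0 + 2(69.45) = 138.9
  A: 0 + 2(35.61) = 71.23
  B: 0 + 1(35.61) = 35.61

71.2 kmol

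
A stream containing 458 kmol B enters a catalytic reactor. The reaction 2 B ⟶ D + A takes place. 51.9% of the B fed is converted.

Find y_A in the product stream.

0.26

B reacted = 0.519 × 458 = 237.7 kmol; ν_B = −2, so ξ = 237.7/2 = 118.9 kmol.
Outlet amounts (n = n₀ + ν ξ):
  B: 458 − 2(118.9) = 220.3
  D: 0 + 1(118.9) = 118.9
  A: 0 + 1(118.9) = 118.9
Total out = 458 kmol; y_A = 118.9 / 458 = 0.2595.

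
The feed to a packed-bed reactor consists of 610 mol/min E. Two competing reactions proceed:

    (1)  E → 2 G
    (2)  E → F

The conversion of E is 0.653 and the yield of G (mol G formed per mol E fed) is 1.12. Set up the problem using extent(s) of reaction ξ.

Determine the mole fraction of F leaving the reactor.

Yield of G: 2ξ₁ / 610 = 1.12 → ξ₁ = 341.6 mol/min.
Conversion of E: 1ξ₁ + 1ξ₂ = 0.653 × 610 = 398.3 → ξ₂ = 56.73 mol/min.
Outlet amounts (n = n₀ + Σ ν·ξ):
  E: 610 − 1(341.6) − 1(56.73) = 211.7
  G: 0 + 2(341.6) = 683.2
  F: 0 + 1(56.73) = 56.73
Total out = 951.6 mol/min; y_F = 56.73 / 951.6 = 0.05962.

0.0596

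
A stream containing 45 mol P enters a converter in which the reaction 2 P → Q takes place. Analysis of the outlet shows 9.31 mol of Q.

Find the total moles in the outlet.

For Q: n = n₀ + 1ξ → 9.31 = 0 + 1ξ, giving ξ = 9.31 mol.
Outlet amounts (n = n₀ + ν ξ):
  P: 45 − 2(9.31) = 26.38
  Q: 0 + 1(9.31) = 9.31
Total out = 26.38 + 9.31 = 35.69 mol.

35.7 mol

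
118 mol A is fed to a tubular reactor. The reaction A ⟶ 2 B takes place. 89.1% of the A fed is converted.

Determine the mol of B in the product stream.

210 mol

A reacted = 0.891 × 118 = 105.1 mol; ν_A = −1, so ξ = 105.1/1 = 105.1 mol.
Outlet amounts (n = n₀ + ν ξ):
  A: 118 − 1(105.1) = 12.86
  B: 0 + 2(105.1) = 210.3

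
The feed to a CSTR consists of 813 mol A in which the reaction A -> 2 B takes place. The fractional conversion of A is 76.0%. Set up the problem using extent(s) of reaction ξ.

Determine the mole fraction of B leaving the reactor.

A reacted = 0.76 × 813 = 617.9 mol; ν_A = −1, so ξ = 617.9/1 = 617.9 mol.
Outlet amounts (n = n₀ + ν ξ):
  A: 813 − 1(617.9) = 195.1
  B: 0 + 2(617.9) = 1236
Total out = 1431 mol; y_B = 1236 / 1431 = 0.8636.

0.864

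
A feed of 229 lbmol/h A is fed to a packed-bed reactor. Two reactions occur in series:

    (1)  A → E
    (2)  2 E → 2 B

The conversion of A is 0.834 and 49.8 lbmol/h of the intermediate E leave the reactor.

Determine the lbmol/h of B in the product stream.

141 lbmol/h

Conversion of A: A consumed = 1ξ₁ = 0.834 × 229 → ξ₁ = 191 lbmol/h.
E balance: n_E = 0 + 1ξ₁ − 2ξ₂ = 49.8 → ξ₂ = (1·191 − 49.8)/2 = 70.59 lbmol/h.
Outlet amounts (n = n₀ + Σ ν·ξ):
  A: 229 − 1(191) = 38.01
  E: 0 + 1(191) − 2(70.59) = 49.8
  B: 0 + 2(70.59) = 141.2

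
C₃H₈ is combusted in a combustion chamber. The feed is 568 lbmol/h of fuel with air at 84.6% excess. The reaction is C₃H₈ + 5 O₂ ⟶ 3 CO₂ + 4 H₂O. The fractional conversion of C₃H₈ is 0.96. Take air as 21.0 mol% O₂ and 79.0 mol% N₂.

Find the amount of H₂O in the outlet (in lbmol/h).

2180 lbmol/h

Stoichiometric O₂ = 5 × 568 = 2840 lbmol/h; O₂ fed = 2840 × 1.846 = 5243 lbmol/h.
N₂ fed = 5243 × 79/21 = 19720 lbmol/h.
Fuel reacted = 0.96 × 568 → ξ = 545.3 lbmol/h.
Outlet (n = n₀ + ν ξ):
  C₃H₈: 568 − 1(545.3) = 22.72
  O₂: 5243 − 5(545.3) = 2516
  N₂: 19720 (inert)
  CO₂: 0 + 3(545.3) = 1636
  H₂O: 0 + 4(545.3) = 2181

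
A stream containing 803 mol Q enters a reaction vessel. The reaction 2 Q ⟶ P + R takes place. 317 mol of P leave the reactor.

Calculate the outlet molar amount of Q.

169 mol

For P: n = n₀ + 1ξ → 317 = 0 + 1ξ, giving ξ = 317 mol.
Outlet amounts (n = n₀ + ν ξ):
  Q: 803 − 2(317) = 169
  P: 0 + 1(317) = 317
  R: 0 + 1(317) = 317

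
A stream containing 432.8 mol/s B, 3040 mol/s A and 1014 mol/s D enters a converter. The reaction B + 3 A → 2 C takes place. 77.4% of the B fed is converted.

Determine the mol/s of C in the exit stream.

670 mol/s

B reacted = 0.774 × 432.8 = 335 mol/s; ν_B = −1, so ξ = 335/1 = 335 mol/s.
Outlet amounts (n = n₀ + ν ξ):
  B: 432.8 − 1(335) = 97.81
  A: 3040 − 3(335) = 2035
  C: 0 + 2(335) = 670
  D: 1014 (inert)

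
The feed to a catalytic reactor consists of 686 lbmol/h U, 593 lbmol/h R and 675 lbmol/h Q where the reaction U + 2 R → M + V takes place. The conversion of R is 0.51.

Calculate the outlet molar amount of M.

R reacted = 0.51 × 593 = 302.4 lbmol/h; ν_R = −2, so ξ = 302.4/2 = 151.2 lbmol/h.
Outlet amounts (n = n₀ + ν ξ):
  U: 686 − 1(151.2) = 534.8
  R: 593 − 2(151.2) = 290.6
  M: 0 + 1(151.2) = 151.2
  V: 0 + 1(151.2) = 151.2
  Q: 675 (inert)

151 lbmol/h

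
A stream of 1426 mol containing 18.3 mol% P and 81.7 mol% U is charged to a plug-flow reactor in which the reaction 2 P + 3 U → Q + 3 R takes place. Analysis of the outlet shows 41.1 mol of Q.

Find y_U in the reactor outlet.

For Q: n = n₀ + 1ξ → 41.1 = 0 + 1ξ, giving ξ = 41.1 mol.
Outlet amounts (n = n₀ + ν ξ):
  P: 261 − 2(41.1) = 178.8
  U: 1165 − 3(41.1) = 1042
  Q: 0 + 1(41.1) = 41.1
  R: 0 + 3(41.1) = 123.3
Total out = 1385 mol; y_U = 1042 / 1385 = 0.7522.

0.752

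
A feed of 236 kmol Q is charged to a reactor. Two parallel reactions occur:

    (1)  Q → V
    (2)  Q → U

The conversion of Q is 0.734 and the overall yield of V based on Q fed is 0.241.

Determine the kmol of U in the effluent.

Yield of V: 1ξ₁ / 236 = 0.241 → ξ₁ = 56.88 kmol.
Conversion of Q: 1ξ₁ + 1ξ₂ = 0.734 × 236 = 173.2 → ξ₂ = 116.3 kmol.
Outlet amounts (n = n₀ + Σ ν·ξ):
  Q: 236 − 1(56.88) − 1(116.3) = 62.78
  V: 0 + 1(56.88) = 56.88
  U: 0 + 1(116.3) = 116.3

116 kmol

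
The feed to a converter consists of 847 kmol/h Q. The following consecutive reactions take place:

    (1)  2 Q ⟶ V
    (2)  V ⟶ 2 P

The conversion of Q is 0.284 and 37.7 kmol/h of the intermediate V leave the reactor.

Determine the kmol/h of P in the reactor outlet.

Conversion of Q: Q consumed = 2ξ₁ = 0.284 × 847 → ξ₁ = 120.3 kmol/h.
V balance: n_V = 0 + 1ξ₁ − 1ξ₂ = 37.7 → ξ₂ = (1·120.3 − 37.7)/1 = 82.57 kmol/h.
Outlet amounts (n = n₀ + Σ ν·ξ):
  Q: 847 − 2(120.3) = 606.5
  V: 0 + 1(120.3) − 1(82.57) = 37.7
  P: 0 + 2(82.57) = 165.1

165 kmol/h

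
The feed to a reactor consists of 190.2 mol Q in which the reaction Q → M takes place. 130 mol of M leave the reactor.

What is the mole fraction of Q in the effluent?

0.317

For M: n = n₀ + 1ξ → 130 = 0 + 1ξ, giving ξ = 130 mol.
Outlet amounts (n = n₀ + ν ξ):
  Q: 190.2 − 1(130) = 60.2
  M: 0 + 1(130) = 130
Total out = 190.2 mol; y_Q = 60.2 / 190.2 = 0.3165.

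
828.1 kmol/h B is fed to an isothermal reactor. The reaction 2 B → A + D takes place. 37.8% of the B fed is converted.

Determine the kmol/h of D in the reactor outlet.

157 kmol/h

B reacted = 0.378 × 828.1 = 313 kmol/h; ν_B = −2, so ξ = 313/2 = 156.5 kmol/h.
Outlet amounts (n = n₀ + ν ξ):
  B: 828.1 − 2(156.5) = 515.1
  A: 0 + 1(156.5) = 156.5
  D: 0 + 1(156.5) = 156.5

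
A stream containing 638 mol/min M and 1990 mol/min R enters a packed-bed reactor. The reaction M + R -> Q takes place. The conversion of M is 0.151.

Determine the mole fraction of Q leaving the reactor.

0.0381

M reacted = 0.151 × 638 = 96.34 mol/min; ν_M = −1, so ξ = 96.34/1 = 96.34 mol/min.
Outlet amounts (n = n₀ + ν ξ):
  M: 638 − 1(96.34) = 541.7
  R: 1990 − 1(96.34) = 1894
  Q: 0 + 1(96.34) = 96.34
Total out = 2532 mol/min; y_Q = 96.34 / 2532 = 0.03805.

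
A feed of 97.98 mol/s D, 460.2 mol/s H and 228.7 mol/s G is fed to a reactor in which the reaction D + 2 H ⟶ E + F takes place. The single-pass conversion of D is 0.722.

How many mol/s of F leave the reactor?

D reacted = 0.722 × 97.98 = 70.74 mol/s; ν_D = −1, so ξ = 70.74/1 = 70.74 mol/s.
Outlet amounts (n = n₀ + ν ξ):
  D: 97.98 − 1(70.74) = 27.24
  H: 460.2 − 2(70.74) = 318.7
  E: 0 + 1(70.74) = 70.74
  F: 0 + 1(70.74) = 70.74
  G: 228.7 (inert)

70.7 mol/s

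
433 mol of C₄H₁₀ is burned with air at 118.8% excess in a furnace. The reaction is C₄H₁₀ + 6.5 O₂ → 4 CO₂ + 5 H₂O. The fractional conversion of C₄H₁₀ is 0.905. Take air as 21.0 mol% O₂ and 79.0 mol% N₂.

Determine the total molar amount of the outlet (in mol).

30300 mol

Stoichiometric O₂ = 6.5 × 433 = 2814 mol; O₂ fed = 2814 × 2.188 = 6158 mol.
N₂ fed = 6158 × 79/21 = 23170 mol.
Fuel reacted = 0.905 × 433 → ξ = 391.9 mol.
Outlet (n = n₀ + ν ξ):
  C₄H₁₀: 433 − 1(391.9) = 41.13
  O₂: 6158 − 6.5(391.9) = 3611
  N₂: 23170 (inert)
  CO₂: 0 + 4(391.9) = 1567
  H₂O: 0 + 5(391.9) = 1959
Total out = 41.13 + 3611 + 23170 + 1567 + 1959 = 30350 mol.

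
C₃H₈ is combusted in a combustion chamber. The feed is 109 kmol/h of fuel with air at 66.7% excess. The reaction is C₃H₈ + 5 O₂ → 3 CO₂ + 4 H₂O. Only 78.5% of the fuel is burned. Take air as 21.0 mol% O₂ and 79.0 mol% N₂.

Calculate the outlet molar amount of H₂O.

Stoichiometric O₂ = 5 × 109 = 545 kmol/h; O₂ fed = 545 × 1.667 = 908.5 kmol/h.
N₂ fed = 908.5 × 79/21 = 3418 kmol/h.
Fuel reacted = 0.785 × 109 → ξ = 85.56 kmol/h.
Outlet (n = n₀ + ν ξ):
  C₃H₈: 109 − 1(85.56) = 23.44
  O₂: 908.5 − 5(85.56) = 480.7
  N₂: 3418 (inert)
  CO₂: 0 + 3(85.56) = 256.7
  H₂O: 0 + 4(85.56) = 342.3

342 kmol/h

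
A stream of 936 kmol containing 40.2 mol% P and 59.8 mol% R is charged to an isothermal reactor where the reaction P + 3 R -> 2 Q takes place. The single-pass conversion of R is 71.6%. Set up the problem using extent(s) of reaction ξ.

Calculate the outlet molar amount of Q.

R reacted = 0.716 × 559.7 = 400.8 kmol; ν_R = −3, so ξ = 400.8/3 = 133.6 kmol.
Outlet amounts (n = n₀ + ν ξ):
  P: 376.3 − 1(133.6) = 242.7
  R: 559.7 − 3(133.6) = 159
  Q: 0 + 2(133.6) = 267.2

267 kmol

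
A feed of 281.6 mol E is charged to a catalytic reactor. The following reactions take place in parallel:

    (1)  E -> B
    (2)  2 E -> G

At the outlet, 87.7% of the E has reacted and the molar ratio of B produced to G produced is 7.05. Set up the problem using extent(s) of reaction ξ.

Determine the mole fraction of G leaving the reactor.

0.107

Conversion of E: E consumed = 0.877 × 281.6 = 247 mol = 1ξ₁ + 2ξ₂.
Selectivity: 1ξ₁ / (1ξ₂) = 7.05 → ξ₁ = 7.05 ξ₂.
Substitute: (1·7.05 + 2) ξ₂ = 247 → ξ₂ = 27.29 mol, ξ₁ = 192.4 mol.
Outlet amounts (n = n₀ + Σ ν·ξ):
  E: 281.6 − 1(192.4) − 2(27.29) = 34.64
  B: 0 + 1(192.4) = 192.4
  G: 0 + 1(27.29) = 27.29
Total out = 254.3 mol; y_G = 27.29 / 254.3 = 0.1073.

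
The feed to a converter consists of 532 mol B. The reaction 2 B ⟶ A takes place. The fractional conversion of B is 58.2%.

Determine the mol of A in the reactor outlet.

155 mol

B reacted = 0.582 × 532 = 309.6 mol; ν_B = −2, so ξ = 309.6/2 = 154.8 mol.
Outlet amounts (n = n₀ + ν ξ):
  B: 532 − 2(154.8) = 222.4
  A: 0 + 1(154.8) = 154.8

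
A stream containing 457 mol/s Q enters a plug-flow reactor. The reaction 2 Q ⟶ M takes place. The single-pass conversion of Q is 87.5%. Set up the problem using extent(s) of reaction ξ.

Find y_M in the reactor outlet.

Q reacted = 0.875 × 457 = 399.9 mol/s; ν_Q = −2, so ξ = 399.9/2 = 199.9 mol/s.
Outlet amounts (n = n₀ + ν ξ):
  Q: 457 − 2(199.9) = 57.12
  M: 0 + 1(199.9) = 199.9
Total out = 257.1 mol/s; y_M = 199.9 / 257.1 = 0.7778.

0.778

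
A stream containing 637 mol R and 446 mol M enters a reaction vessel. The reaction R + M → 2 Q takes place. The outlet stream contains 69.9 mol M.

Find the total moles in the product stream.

1080 mol

For M: n = n₀ − 1ξ → 69.9 = 446 − 1ξ, giving ξ = 376.1 mol.
Outlet amounts (n = n₀ + ν ξ):
  R: 637 − 1(376.1) = 260.9
  M: 446 − 1(376.1) = 69.9
  Q: 0 + 2(376.1) = 752.2
Total out = 260.9 + 69.9 + 752.2 = 1083 mol.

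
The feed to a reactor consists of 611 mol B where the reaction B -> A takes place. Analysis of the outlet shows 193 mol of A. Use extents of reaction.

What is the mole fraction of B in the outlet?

For A: n = n₀ + 1ξ → 193 = 0 + 1ξ, giving ξ = 193 mol.
Outlet amounts (n = n₀ + ν ξ):
  B: 611 − 1(193) = 418
  A: 0 + 1(193) = 193
Total out = 611 mol; y_B = 418 / 611 = 0.6841.

0.684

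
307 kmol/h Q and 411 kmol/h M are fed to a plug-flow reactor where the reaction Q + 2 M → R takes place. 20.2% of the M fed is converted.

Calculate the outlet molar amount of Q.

M reacted = 0.202 × 411 = 83.02 kmol/h; ν_M = −2, so ξ = 83.02/2 = 41.51 kmol/h.
Outlet amounts (n = n₀ + ν ξ):
  Q: 307 − 1(41.51) = 265.5
  M: 411 − 2(41.51) = 328
  R: 0 + 1(41.51) = 41.51

265 kmol/h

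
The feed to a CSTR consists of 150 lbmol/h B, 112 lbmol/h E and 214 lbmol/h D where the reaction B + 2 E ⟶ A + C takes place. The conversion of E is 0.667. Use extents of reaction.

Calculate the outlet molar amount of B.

113 lbmol/h

E reacted = 0.667 × 112 = 74.7 lbmol/h; ν_E = −2, so ξ = 74.7/2 = 37.35 lbmol/h.
Outlet amounts (n = n₀ + ν ξ):
  B: 150 − 1(37.35) = 112.6
  E: 112 − 2(37.35) = 37.3
  A: 0 + 1(37.35) = 37.35
  C: 0 + 1(37.35) = 37.35
  D: 214 (inert)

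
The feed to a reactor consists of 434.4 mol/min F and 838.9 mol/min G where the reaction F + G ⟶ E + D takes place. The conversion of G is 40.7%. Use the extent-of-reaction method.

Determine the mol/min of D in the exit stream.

341 mol/min

G reacted = 0.407 × 838.9 = 341.4 mol/min; ν_G = −1, so ξ = 341.4/1 = 341.4 mol/min.
Outlet amounts (n = n₀ + ν ξ):
  F: 434.4 − 1(341.4) = 92.97
  G: 838.9 − 1(341.4) = 497.5
  E: 0 + 1(341.4) = 341.4
  D: 0 + 1(341.4) = 341.4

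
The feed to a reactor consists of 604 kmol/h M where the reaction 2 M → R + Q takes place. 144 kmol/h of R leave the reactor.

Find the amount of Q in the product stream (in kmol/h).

144 kmol/h

For R: n = n₀ + 1ξ → 144 = 0 + 1ξ, giving ξ = 144 kmol/h.
Outlet amounts (n = n₀ + ν ξ):
  M: 604 − 2(144) = 316
  R: 0 + 1(144) = 144
  Q: 0 + 1(144) = 144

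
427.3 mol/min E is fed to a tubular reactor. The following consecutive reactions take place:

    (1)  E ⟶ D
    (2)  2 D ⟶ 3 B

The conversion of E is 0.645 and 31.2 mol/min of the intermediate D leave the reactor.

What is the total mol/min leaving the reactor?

Conversion of E: E consumed = 1ξ₁ = 0.645 × 427.3 → ξ₁ = 275.6 mol/min.
D balance: n_D = 0 + 1ξ₁ − 2ξ₂ = 31.2 → ξ₂ = (1·275.6 − 31.2)/2 = 122.2 mol/min.
Outlet amounts (n = n₀ + Σ ν·ξ):
  E: 427.3 − 1(275.6) = 151.7
  D: 0 + 1(275.6) − 2(122.2) = 31.2
  B: 0 + 3(122.2) = 366.6
Total out = 151.7 + 31.2 + 366.6 = 549.5 mol/min.

550 mol/min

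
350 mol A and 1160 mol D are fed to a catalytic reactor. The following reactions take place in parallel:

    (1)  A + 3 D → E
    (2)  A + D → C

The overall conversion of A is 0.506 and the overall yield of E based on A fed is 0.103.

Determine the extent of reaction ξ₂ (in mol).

Yield of E: 1ξ₁ / 350 = 0.103 → ξ₁ = 36.05 mol.
Conversion of A: 1ξ₁ + 1ξ₂ = 0.506 × 350 = 177.1 → ξ₂ = 141.1 mol.
Outlet amounts (n = n₀ + Σ ν·ξ):
  A: 350 − 1(36.05) − 1(141.1) = 172.9
  D: 1160 − 3(36.05) − 1(141.1) = 910.8
  E: 0 + 1(36.05) = 36.05
  C: 0 + 1(141.1) = 141.1

ξ₂ = 141 mol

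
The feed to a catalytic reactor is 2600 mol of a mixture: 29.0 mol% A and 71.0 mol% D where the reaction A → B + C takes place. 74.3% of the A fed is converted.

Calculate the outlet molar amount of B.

A reacted = 0.743 × 754 = 560.2 mol; ν_A = −1, so ξ = 560.2/1 = 560.2 mol.
Outlet amounts (n = n₀ + ν ξ):
  A: 754 − 1(560.2) = 193.8
  B: 0 + 1(560.2) = 560.2
  C: 0 + 1(560.2) = 560.2
  D: 1846 (inert)

560 mol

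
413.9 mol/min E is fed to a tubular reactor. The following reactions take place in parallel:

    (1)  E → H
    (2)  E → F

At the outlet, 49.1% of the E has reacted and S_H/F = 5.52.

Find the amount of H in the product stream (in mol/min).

Conversion of E: E consumed = 0.491 × 413.9 = 203.2 mol/min = 1ξ₁ + 1ξ₂.
Selectivity: 1ξ₁ / (1ξ₂) = 5.52 → ξ₁ = 5.52 ξ₂.
Substitute: (1·5.52 + 1) ξ₂ = 203.2 → ξ₂ = 31.17 mol/min, ξ₁ = 172.1 mol/min.
Outlet amounts (n = n₀ + Σ ν·ξ):
  E: 413.9 − 1(172.1) − 1(31.17) = 210.7
  H: 0 + 1(172.1) = 172.1
  F: 0 + 1(31.17) = 31.17

172 mol/min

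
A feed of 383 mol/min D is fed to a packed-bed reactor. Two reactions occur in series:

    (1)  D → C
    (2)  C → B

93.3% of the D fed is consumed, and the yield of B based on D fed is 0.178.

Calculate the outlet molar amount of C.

289 mol/min

Conversion of D: D consumed = 1ξ₁ = 0.933 × 383 → ξ₁ = 357.3 mol/min.
Yield of B: 1ξ₂ / 383 = 0.178 → ξ₂ = 68.17 mol/min.
Outlet amounts (n = n₀ + Σ ν·ξ):
  D: 383 − 1(357.3) = 25.66
  C: 0 + 1(357.3) − 1(68.17) = 289.2
  B: 0 + 1(68.17) = 68.17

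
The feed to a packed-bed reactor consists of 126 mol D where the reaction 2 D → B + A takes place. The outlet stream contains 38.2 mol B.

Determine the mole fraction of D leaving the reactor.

0.394

For B: n = n₀ + 1ξ → 38.2 = 0 + 1ξ, giving ξ = 38.2 mol.
Outlet amounts (n = n₀ + ν ξ):
  D: 126 − 2(38.2) = 49.6
  B: 0 + 1(38.2) = 38.2
  A: 0 + 1(38.2) = 38.2
Total out = 126 mol; y_D = 49.6 / 126 = 0.3937.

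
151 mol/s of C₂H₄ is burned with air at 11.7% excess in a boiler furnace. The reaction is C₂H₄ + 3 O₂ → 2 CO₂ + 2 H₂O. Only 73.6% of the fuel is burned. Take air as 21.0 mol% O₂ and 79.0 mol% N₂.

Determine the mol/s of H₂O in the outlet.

Stoichiometric O₂ = 3 × 151 = 453 mol/s; O₂ fed = 453 × 1.117 = 506 mol/s.
N₂ fed = 506 × 79/21 = 1904 mol/s.
Fuel reacted = 0.736 × 151 → ξ = 111.1 mol/s.
Outlet (n = n₀ + ν ξ):
  C₂H₄: 151 − 1(111.1) = 39.86
  O₂: 506 − 3(111.1) = 172.6
  N₂: 1904 (inert)
  CO₂: 0 + 2(111.1) = 222.3
  H₂O: 0 + 2(111.1) = 222.3

222 mol/s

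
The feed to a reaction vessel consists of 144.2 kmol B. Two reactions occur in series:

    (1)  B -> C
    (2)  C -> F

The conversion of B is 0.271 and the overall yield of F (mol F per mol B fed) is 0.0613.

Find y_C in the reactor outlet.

Conversion of B: B consumed = 1ξ₁ = 0.271 × 144.2 → ξ₁ = 39.08 kmol.
Yield of F: 1ξ₂ / 144.2 = 0.0613 → ξ₂ = 8.839 kmol.
Outlet amounts (n = n₀ + Σ ν·ξ):
  B: 144.2 − 1(39.08) = 105.1
  C: 0 + 1(39.08) − 1(8.839) = 30.24
  F: 0 + 1(8.839) = 8.839
Total out = 144.2 kmol; y_C = 30.24 / 144.2 = 0.2097.

0.21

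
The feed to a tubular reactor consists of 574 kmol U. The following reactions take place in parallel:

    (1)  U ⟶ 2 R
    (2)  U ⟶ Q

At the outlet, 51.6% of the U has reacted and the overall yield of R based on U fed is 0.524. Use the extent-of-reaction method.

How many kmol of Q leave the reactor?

Yield of R: 2ξ₁ / 574 = 0.524 → ξ₁ = 150.4 kmol.
Conversion of U: 1ξ₁ + 1ξ₂ = 0.516 × 574 = 296.2 → ξ₂ = 145.8 kmol.
Outlet amounts (n = n₀ + Σ ν·ξ):
  U: 574 − 1(150.4) − 1(145.8) = 277.8
  R: 0 + 2(150.4) = 300.8
  Q: 0 + 1(145.8) = 145.8

146 kmol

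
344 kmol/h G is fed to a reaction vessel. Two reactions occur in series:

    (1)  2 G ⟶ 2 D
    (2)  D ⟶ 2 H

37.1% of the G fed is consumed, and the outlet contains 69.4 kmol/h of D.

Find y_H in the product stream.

Conversion of G: G consumed = 2ξ₁ = 0.371 × 344 → ξ₁ = 63.81 kmol/h.
D balance: n_D = 0 + 2ξ₁ − 1ξ₂ = 69.4 → ξ₂ = (2·63.81 − 69.4)/1 = 58.22 kmol/h.
Outlet amounts (n = n₀ + Σ ν·ξ):
  G: 344 − 2(63.81) = 216.4
  D: 0 + 2(63.81) − 1(58.22) = 69.4
  H: 0 + 2(58.22) = 116.4
Total out = 402.2 kmol/h; y_H = 116.4 / 402.2 = 0.2895.

0.29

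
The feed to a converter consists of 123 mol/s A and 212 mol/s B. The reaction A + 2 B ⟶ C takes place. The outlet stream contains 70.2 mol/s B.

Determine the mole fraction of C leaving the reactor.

For B: n = n₀ − 2ξ → 70.2 = 212 − 2ξ, giving ξ = 70.9 mol/s.
Outlet amounts (n = n₀ + ν ξ):
  A: 123 − 1(70.9) = 52.1
  B: 212 − 2(70.9) = 70.2
  C: 0 + 1(70.9) = 70.9
Total out = 193.2 mol/s; y_C = 70.9 / 193.2 = 0.367.

0.367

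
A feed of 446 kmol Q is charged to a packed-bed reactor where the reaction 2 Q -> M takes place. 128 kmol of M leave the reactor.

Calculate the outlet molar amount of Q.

For M: n = n₀ + 1ξ → 128 = 0 + 1ξ, giving ξ = 128 kmol.
Outlet amounts (n = n₀ + ν ξ):
  Q: 446 − 2(128) = 190
  M: 0 + 1(128) = 128

190 kmol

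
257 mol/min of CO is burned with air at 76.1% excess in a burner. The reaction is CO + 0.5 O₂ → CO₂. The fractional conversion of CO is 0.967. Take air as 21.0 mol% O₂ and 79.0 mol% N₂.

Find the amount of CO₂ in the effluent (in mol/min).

249 mol/min

Stoichiometric O₂ = 0.5 × 257 = 128.5 mol/min; O₂ fed = 128.5 × 1.761 = 226.3 mol/min.
N₂ fed = 226.3 × 79/21 = 851.3 mol/min.
Fuel reacted = 0.967 × 257 → ξ = 248.5 mol/min.
Outlet (n = n₀ + ν ξ):
  CO: 257 − 1(248.5) = 8.481
  O₂: 226.3 − 0.5(248.5) = 102
  N₂: 851.3 (inert)
  CO₂: 0 + 1(248.5) = 248.5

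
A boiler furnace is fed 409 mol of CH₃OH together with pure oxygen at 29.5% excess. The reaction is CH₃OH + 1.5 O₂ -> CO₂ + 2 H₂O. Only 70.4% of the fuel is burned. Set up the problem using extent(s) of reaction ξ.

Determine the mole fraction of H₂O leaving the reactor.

0.427

Stoichiometric O₂ = 1.5 × 409 = 613.5 mol; O₂ fed = 613.5 × 1.295 = 794.5 mol.
Fuel reacted = 0.704 × 409 → ξ = 287.9 mol.
Outlet (n = n₀ + ν ξ):
  CH₃OH: 409 − 1(287.9) = 121.1
  O₂: 794.5 − 1.5(287.9) = 362.6
  CO₂: 0 + 1(287.9) = 287.9
  H₂O: 0 + 2(287.9) = 575.9
Total out = 1347 mol; y_H₂O = 575.9 / 1347 = 0.4274.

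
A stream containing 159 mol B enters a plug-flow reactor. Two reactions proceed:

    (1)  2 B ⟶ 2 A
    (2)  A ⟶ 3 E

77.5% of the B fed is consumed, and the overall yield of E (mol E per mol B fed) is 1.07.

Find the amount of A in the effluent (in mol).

Conversion of B: B consumed = 2ξ₁ = 0.775 × 159 → ξ₁ = 61.61 mol.
Yield of E: 3ξ₂ / 159 = 1.07 → ξ₂ = 56.71 mol.
Outlet amounts (n = n₀ + Σ ν·ξ):
  B: 159 − 2(61.61) = 35.77
  A: 0 + 2(61.61) − 1(56.71) = 66.52
  E: 0 + 3(56.71) = 170.1

66.5 mol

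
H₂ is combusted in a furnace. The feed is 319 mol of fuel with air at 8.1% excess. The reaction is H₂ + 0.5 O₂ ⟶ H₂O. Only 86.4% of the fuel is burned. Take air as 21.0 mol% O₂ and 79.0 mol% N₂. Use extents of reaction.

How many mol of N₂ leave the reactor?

649 mol

Stoichiometric O₂ = 0.5 × 319 = 159.5 mol; O₂ fed = 159.5 × 1.081 = 172.4 mol.
N₂ fed = 172.4 × 79/21 = 648.6 mol.
Fuel reacted = 0.864 × 319 → ξ = 275.6 mol.
Outlet (n = n₀ + ν ξ):
  H₂: 319 − 1(275.6) = 43.38
  O₂: 172.4 − 0.5(275.6) = 34.61
  N₂: 648.6 (inert)
  H₂O: 0 + 1(275.6) = 275.6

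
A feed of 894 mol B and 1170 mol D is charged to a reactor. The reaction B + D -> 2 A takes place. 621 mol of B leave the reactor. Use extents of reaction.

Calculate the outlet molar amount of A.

546 mol

For B: n = n₀ − 1ξ → 621 = 894 − 1ξ, giving ξ = 273 mol.
Outlet amounts (n = n₀ + ν ξ):
  B: 894 − 1(273) = 621
  D: 1170 − 1(273) = 897
  A: 0 + 2(273) = 546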